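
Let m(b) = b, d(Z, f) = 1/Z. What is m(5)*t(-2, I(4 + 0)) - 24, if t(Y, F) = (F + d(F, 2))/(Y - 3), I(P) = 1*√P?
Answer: -53/2 ≈ -26.500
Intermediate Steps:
I(P) = √P
t(Y, F) = (F + 1/F)/(-3 + Y) (t(Y, F) = (F + 1/F)/(Y - 3) = (F + 1/F)/(-3 + Y))
m(5)*t(-2, I(4 + 0)) - 24 = 5*((1 + (√(4 + 0))²)/((√(4 + 0))*(-3 - 2))) - 24 = 5*((1 + (√4)²)/(√4*(-5))) - 24 = 5*(-⅕*(1 + 2²)/2) - 24 = 5*((½)*(-⅕)*(1 + 4)) - 24 = 5*((½)*(-⅕)*5) - 24 = 5*(-½) - 24 = -5/2 - 24 = -53/2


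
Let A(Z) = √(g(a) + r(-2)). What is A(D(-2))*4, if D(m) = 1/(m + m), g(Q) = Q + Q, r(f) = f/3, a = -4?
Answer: 4*I*√78/3 ≈ 11.776*I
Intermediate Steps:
r(f) = f/3 (r(f) = f*(⅓) = f/3)
g(Q) = 2*Q
D(m) = 1/(2*m)
A(Z) = I*√78/3 (A(Z) = √(2*(-4) + (⅓)*(-2)) = √(-8 - ⅔) = √(-26/3) = I*√78/3)
A(D(-2))*4 = (I*√78/3)*4 = 4*I*√78/3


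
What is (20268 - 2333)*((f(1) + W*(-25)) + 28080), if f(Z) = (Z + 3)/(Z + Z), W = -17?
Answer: 511273045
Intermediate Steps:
f(Z) = (3 + Z)/(2*Z) (f(Z) = (3 + Z)/((2*Z)) = (3 + Z)*(1/(2*Z)) = (3 + Z)/(2*Z))
(20268 - 2333)*((f(1) + W*(-25)) + 28080) = (20268 - 2333)*(((1/2)*(3 + 1)/1 - 17*(-25)) + 28080) = 17935*(((1/2)*1*4 + 425) + 28080) = 17935*((2 + 425) + 28080) = 17935*(427 + 28080) = 17935*28507 = 511273045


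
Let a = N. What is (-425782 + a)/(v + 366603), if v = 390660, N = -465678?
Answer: -891460/757263 ≈ -1.1772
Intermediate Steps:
a = -465678
(-425782 + a)/(v + 366603) = (-425782 - 465678)/(390660 + 366603) = -891460/757263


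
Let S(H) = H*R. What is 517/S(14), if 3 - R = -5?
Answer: 517/112 ≈ 4.6161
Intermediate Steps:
R = 8 (R = 3 - 1*(-5) = 3 + 5 = 8)
S(H) = 8*H (S(H) = H*8 = 8*H)
517/S(14) = 517/((8*14)) = 517/112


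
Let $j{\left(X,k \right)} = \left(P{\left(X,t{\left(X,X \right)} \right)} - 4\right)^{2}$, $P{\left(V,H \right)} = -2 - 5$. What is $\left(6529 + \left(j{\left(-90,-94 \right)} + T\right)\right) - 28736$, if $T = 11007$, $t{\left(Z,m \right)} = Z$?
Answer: $-11079$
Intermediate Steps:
$P{\left(V,H \right)} = -7$ ($P{\left(V,H \right)} = -2 - 5 = -7$)
$j{\left(X,k \right)} = 121$ ($j{\left(X,k \right)} = \left(-7 - 4\right)^{2} = \left(-11\right)^{2} = 121$)
$\left(6529 + \left(j{\left(-90,-94 \right)} + T\right)\right) - 28736 = \left(6529 + \left(121 + 11007\right)\right) - 28736 = \left(6529 + 11128\right) - 28736 = 17657 - 28736 = -11079$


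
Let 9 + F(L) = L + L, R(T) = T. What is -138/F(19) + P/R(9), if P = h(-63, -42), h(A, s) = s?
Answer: -820/87 ≈ -9.4253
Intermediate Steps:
F(L) = -9 + 2*L (F(L) = -9 + (L + L) = -9 + 2*L)
P = -42
-138/F(19) + P/R(9) = -138/(-9 + 2*19) - 42/9 = -138/(-9 + 38) - 42*⅑ = -138/29 - 14/3 = -820/87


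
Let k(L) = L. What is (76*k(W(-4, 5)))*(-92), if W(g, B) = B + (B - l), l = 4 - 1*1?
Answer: -48944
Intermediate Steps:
l = 3 (l = 4 - 1 = 3)
W(g, B) = -3 + 2*B (W(g, B) = B + (B - 1*3) = B + (B - 3) = B + (-3 + B) = -3 + 2*B)
(76*k(W(-4, 5)))*(-92) = (76*(-3 + 2*5))*(-92) = (76*(-3 + 10))*(-92) = (76*7)*(-92) = 532*(-92) = -48944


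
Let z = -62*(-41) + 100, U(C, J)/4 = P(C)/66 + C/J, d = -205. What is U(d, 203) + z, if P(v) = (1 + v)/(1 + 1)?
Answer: 5876762/2233 ≈ 2631.8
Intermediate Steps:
P(v) = ½ + v/2 (P(v) = (1 + v)/2 = (1 + v)*(½) = ½ + v/2)
U(C, J) = 1/33 + C/33 + 4*C/J (U(C, J) = 4*((½ + C/2)/66 + C/J) = 4*((½ + C/2)*(1/66) + C/J) = 4*((1/132 + C/132) + C/J) = 4*(1/132 + C/132 + C/J) = 1/33 + C/33 + 4*C/J)
z = 2642 (z = 2542 + 100 = 2642)
U(d, 203) + z = (1/33)*(132*(-205) + 203*(1 - 205))/203 + 2642 = (1/33)*(1/203)*(-27060 + 203*(-204)) + 2642 = (1/33)*(1/203)*(-27060 - 41412) + 2642 = (1/33)*(1/203)*(-68472) + 2642 = -22824/2233 + 2642 = 5876762/2233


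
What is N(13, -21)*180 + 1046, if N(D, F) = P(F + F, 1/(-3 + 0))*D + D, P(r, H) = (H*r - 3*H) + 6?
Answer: 52526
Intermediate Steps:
P(r, H) = 6 - 3*H + H*r (P(r, H) = (-3*H + H*r) + 6 = 6 - 3*H + H*r)
N(D, F) = D + D*(7 - 2*F/3) (N(D, F) = (6 - 3/(-3 + 0) + (F + F)/(-3 + 0))*D + D = (6 - 3/(-3) + (2*F)/(-3))*D + D = (6 - 3*(-⅓) - 2*F/3)*D + D = (6 + 1 - 2*F/3)*D + D = (7 - 2*F/3)*D + D = D*(7 - 2*F/3) + D = D + D*(7 - 2*F/3))
N(13, -21)*180 + 1046 = ((⅔)*13*(12 - 1*(-21)))*180 + 1046 = ((⅔)*13*(12 + 21))*180 + 1046 = ((⅔)*13*33)*180 + 1046 = 286*180 + 1046 = 51480 + 1046 = 52526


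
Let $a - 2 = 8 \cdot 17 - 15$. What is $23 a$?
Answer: $2829$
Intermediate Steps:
$a = 123$ ($a = 2 + \left(8 \cdot 17 - 15\right) = 2 + \left(136 - 15\right) = 2 + 121 = 123$)
$23 a = 23 \cdot 123 = 2829$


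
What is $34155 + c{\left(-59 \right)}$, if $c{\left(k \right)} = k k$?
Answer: $37636$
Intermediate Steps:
$c{\left(k \right)} = k^{2}$
$34155 + c{\left(-59 \right)} = 34155 + \left(-59\right)^{2} = 34155 + 3481 = 37636$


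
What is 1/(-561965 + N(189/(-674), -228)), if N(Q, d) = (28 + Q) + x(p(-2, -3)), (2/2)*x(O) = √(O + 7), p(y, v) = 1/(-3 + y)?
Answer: -1276373099990/717241628588347261 - 454276*√170/717241628588347261 ≈ -1.7796e-6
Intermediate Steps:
x(O) = √(7 + O) (x(O) = √(O + 7) = √(7 + O))
N(Q, d) = 28 + Q + √170/5 (N(Q, d) = (28 + Q) + √(7 + 1/(-3 - 2)) = (28 + Q) + √(7 + 1/(-5)) = (28 + Q) + √(7 - ⅕) = (28 + Q) + √(34/5) = (28 + Q) + √170/5 = 28 + Q + √170/5)
1/(-561965 + N(189/(-674), -228)) = 1/(-561965 + (28 + 189/(-674) + √170/5)) = 1/(-561965 + (28 + 189*(-1/674) + √170/5)) = 1/(-561965 + (28 - 189/674 + √170/5)) = 1/(-561965 + (18683/674 + √170/5)) = 1/(-378745727/674 + √170/5)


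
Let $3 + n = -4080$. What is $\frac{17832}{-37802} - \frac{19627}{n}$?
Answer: $\frac{334565899}{77172783} \approx 4.3353$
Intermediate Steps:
$n = -4083$ ($n = -3 - 4080 = -4083$)
$\frac{17832}{-37802} - \frac{19627}{n} = \frac{17832}{-37802} - \frac{19627}{-4083} = 17832 \left(- \frac{1}{37802}\right) - - \frac{19627}{4083} = - \frac{8916}{18901} + \frac{19627}{4083} = \frac{334565899}{77172783}$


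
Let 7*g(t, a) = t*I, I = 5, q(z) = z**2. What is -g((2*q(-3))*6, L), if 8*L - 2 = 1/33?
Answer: -540/7 ≈ -77.143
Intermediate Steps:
L = 67/264 (L = 1/4 + (1/8)/33 = 1/4 + (1/8)*(1/33) = 1/4 + 1/264 = 67/264 ≈ 0.25379)
g(t, a) = 5*t/7 (g(t, a) = (t*5)/7 = (5*t)/7 = 5*t/7)
-g((2*q(-3))*6, L) = -5*(2*(-3)**2)*6/7 = -5*(2*9)*6/7 = -5*18*6/7 = -5*108/7 = -1*540/7 = -540/7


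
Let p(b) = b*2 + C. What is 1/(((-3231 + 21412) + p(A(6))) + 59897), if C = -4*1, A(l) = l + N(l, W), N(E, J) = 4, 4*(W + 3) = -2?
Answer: 1/78094 ≈ 1.2805e-5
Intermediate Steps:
W = -7/2 (W = -3 + (1/4)*(-2) = -3 - 1/2 = -7/2 ≈ -3.5000)
A(l) = 4 + l (A(l) = l + 4 = 4 + l)
C = -4
p(b) = -4 + 2*b (p(b) = b*2 - 4 = 2*b - 4 = -4 + 2*b)
1/(((-3231 + 21412) + p(A(6))) + 59897) = 1/(((-3231 + 21412) + (-4 + 2*(4 + 6))) + 59897) = 1/((18181 + (-4 + 2*10)) + 59897) = 1/((18181 + (-4 + 20)) + 59897) = 1/((18181 + 16) + 59897) = 1/(18197 + 59897) = 1/78094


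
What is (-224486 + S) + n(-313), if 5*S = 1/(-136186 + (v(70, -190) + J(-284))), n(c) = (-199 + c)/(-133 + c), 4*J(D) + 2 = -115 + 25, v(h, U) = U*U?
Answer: -25057343766713/111621535 ≈ -2.2448e+5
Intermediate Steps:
v(h, U) = U²
J(D) = -23 (J(D) = -½ + (-115 + 25)/4 = -½ + (¼)*(-90) = -½ - 45/2 = -23)
n(c) = (-199 + c)/(-133 + c)
S = -1/500545 (S = 1/(5*(-136186 + ((-190)² - 23))) = 1/(5*(-136186 + (36100 - 23))) = 1/(5*(-136186 + 36077)) = (⅕)/(-100109) = (⅕)*(-1/100109) = -1/500545 ≈ -1.9978e-6)
(-224486 + S) + n(-313) = (-224486 - 1/500545) + (-199 - 313)/(-133 - 313) = -112365344871/500545 - 512/(-446) = -112365344871/500545 - 1/446*(-512) = -112365344871/500545 + 256/223 = -25057343766713/111621535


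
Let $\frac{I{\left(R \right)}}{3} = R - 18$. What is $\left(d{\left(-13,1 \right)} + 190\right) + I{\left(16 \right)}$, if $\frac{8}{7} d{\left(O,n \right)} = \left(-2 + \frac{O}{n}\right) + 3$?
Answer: $\frac{347}{2} \approx 173.5$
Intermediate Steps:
$I{\left(R \right)} = -54 + 3 R$ ($I{\left(R \right)} = 3 \left(R - 18\right) = 3 \left(-18 + R\right) = -54 + 3 R$)
$d{\left(O,n \right)} = \frac{7}{8} + \frac{7 O}{8 n}$ ($d{\left(O,n \right)} = \frac{7 \left(\left(-2 + \frac{O}{n}\right) + 3\right)}{8} = \frac{7 \left(1 + \frac{O}{n}\right)}{8} = \frac{7}{8} + \frac{7 O}{8 n}$)
$\left(d{\left(-13,1 \right)} + 190\right) + I{\left(16 \right)} = \left(\frac{7 \left(-13 + 1\right)}{8 \cdot 1} + 190\right) + \left(-54 + 3 \cdot 16\right) = \left(\frac{7}{8} \cdot 1 \left(-12\right) + 190\right) + \left(-54 + 48\right) = \left(- \frac{21}{2} + 190\right) - 6 = \frac{359}{2} - 6 = \frac{347}{2}$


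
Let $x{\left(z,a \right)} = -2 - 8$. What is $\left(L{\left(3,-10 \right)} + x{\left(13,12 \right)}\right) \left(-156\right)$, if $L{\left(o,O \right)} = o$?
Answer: $1092$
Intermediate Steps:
$x{\left(z,a \right)} = -10$ ($x{\left(z,a \right)} = -2 - 8 = -10$)
$\left(L{\left(3,-10 \right)} + x{\left(13,12 \right)}\right) \left(-156\right) = \left(3 - 10\right) \left(-156\right) = \left(-7\right) \left(-156\right) = 1092$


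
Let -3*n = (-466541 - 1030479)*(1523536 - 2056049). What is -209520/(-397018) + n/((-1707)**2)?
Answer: -158247007214147620/1735275753423 ≈ -91194.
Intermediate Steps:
n = -797182611260/3 (n = -(-466541 - 1030479)*(1523536 - 2056049)/3 = -(-1497020)*(-532513)/3 = -1/3*797182611260 = -797182611260/3 ≈ -2.6573e+11)
-209520/(-397018) + n/((-1707)**2) = -209520/(-397018) - 797182611260/(3*((-1707)**2)) = -209520*(-1/397018) - 797182611260/3/2913849 = 104760/198509 - 797182611260/3*1/2913849 = 104760/198509 - 797182611260/8741547 = -158247007214147620/1735275753423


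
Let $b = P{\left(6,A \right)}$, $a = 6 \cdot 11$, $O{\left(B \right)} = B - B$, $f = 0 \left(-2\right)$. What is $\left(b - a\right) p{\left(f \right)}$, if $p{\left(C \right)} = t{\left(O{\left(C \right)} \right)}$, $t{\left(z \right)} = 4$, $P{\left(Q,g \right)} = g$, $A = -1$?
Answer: $-268$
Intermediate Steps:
$f = 0$
$O{\left(B \right)} = 0$
$a = 66$
$p{\left(C \right)} = 4$
$b = -1$
$\left(b - a\right) p{\left(f \right)} = \left(-1 - 66\right) 4 = \left(-67\right) 4 = -268$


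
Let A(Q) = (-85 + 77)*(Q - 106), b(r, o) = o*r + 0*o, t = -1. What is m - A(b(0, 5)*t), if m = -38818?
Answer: -39666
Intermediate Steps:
b(r, o) = o*r (b(r, o) = o*r + 0 = o*r)
A(Q) = 848 - 8*Q (A(Q) = -8*(-106 + Q) = 848 - 8*Q)
m - A(b(0, 5)*t) = -38818 - (848 - 8*5*0*(-1)) = -38818 - (848 - 0*(-1)) = -38818 - (848 - 8*0) = -38818 - (848 + 0) = -38818 - 1*848 = -38818 - 848 = -39666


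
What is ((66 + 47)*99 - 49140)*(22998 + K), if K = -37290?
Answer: 542424276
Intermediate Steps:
((66 + 47)*99 - 49140)*(22998 + K) = ((66 + 47)*99 - 49140)*(22998 - 37290) = (113*99 - 49140)*(-14292) = (11187 - 49140)*(-14292) = -37953*(-14292) = 542424276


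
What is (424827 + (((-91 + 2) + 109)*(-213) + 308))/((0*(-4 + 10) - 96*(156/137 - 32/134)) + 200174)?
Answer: 3863211625/1836604186 ≈ 2.1035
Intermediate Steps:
(424827 + (((-91 + 2) + 109)*(-213) + 308))/((0*(-4 + 10) - 96*(156/137 - 32/134)) + 200174) = (424827 + ((-89 + 109)*(-213) + 308))/((0*6 - 96*(156*(1/137) - 32*1/134)) + 200174) = (424827 + (20*(-213) + 308))/((0 - 96*(156/137 - 16/67)) + 200174) = (424827 + (-4260 + 308))/((0 - 96*8260/9179) + 200174) = (424827 - 3952)/((0 - 792960/9179) + 200174) = 420875/(-792960/9179 + 200174) = 420875/(1836604186/9179) = 420875*(9179/1836604186) = 3863211625/1836604186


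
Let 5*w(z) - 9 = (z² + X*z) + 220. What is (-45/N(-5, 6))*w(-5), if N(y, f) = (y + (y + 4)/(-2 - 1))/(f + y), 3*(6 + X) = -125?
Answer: 1899/2 ≈ 949.50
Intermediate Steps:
X = -143/3 (X = -6 + (⅓)*(-125) = -6 - 125/3 = -143/3 ≈ -47.667)
N(y, f) = (-4/3 + 2*y/3)/(f + y) (N(y, f) = (y + (4 + y)/(-3))/(f + y) = (y + (4 + y)*(-⅓))/(f + y) = (y + (-4/3 - y/3))/(f + y) = (-4/3 + 2*y/3)/(f + y))
w(z) = 229/5 - 143*z/15 + z²/5 (w(z) = 9/5 + ((z² - 143*z/3) + 220)/5 = 9/5 + (220 + z² - 143*z/3)/5 = 9/5 + (44 - 143*z/15 + z²/5) = 229/5 - 143*z/15 + z²/5)
(-45/N(-5, 6))*w(-5) = (-45*3*(6 - 5)/(2*(-2 - 5)))*(229/5 - 143/15*(-5) + (⅕)*(-5)²) = (-45/((⅔)*(-7)/1))*(229/5 + 143/3 + (⅕)*25) = (-45/((⅔)*1*(-7)))*(229/5 + 143/3 + 5) = -45/(-14/3)*(1477/15) = -45*(-3/14)*(1477/15) = (135/14)*(1477/15) = 1899/2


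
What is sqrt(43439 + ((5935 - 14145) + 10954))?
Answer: sqrt(46183) ≈ 214.90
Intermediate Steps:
sqrt(43439 + ((5935 - 14145) + 10954)) = sqrt(43439 + (-8210 + 10954)) = sqrt(43439 + 2744) = sqrt(46183)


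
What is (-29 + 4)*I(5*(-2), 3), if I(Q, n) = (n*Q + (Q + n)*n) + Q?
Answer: 1525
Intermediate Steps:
I(Q, n) = Q + Q*n + n*(Q + n) (I(Q, n) = (Q*n + n*(Q + n)) + Q = Q + Q*n + n*(Q + n))
(-29 + 4)*I(5*(-2), 3) = (-29 + 4)*(5*(-2) + 3² + 2*(5*(-2))*3) = -25*(-10 + 9 + 2*(-10)*3) = -25*(-10 + 9 - 60) = -25*(-61) = 1525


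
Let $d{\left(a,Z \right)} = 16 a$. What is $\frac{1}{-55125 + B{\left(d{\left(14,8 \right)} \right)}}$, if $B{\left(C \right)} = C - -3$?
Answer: $- \frac{1}{54898} \approx -1.8216 \cdot 10^{-5}$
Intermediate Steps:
$B{\left(C \right)} = 3 + C$ ($B{\left(C \right)} = C + 3 = 3 + C$)
$\frac{1}{-55125 + B{\left(d{\left(14,8 \right)} \right)}} = \frac{1}{-55125 + \left(3 + 16 \cdot 14\right)} = \frac{1}{-55125 + \left(3 + 224\right)} = \frac{1}{-55125 + 227} = \frac{1}{-54898} = - \frac{1}{54898}$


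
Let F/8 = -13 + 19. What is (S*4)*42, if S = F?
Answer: 8064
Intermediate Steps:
F = 48 (F = 8*(-13 + 19) = 8*6 = 48)
S = 48
(S*4)*42 = (48*4)*42 = 192*42 = 8064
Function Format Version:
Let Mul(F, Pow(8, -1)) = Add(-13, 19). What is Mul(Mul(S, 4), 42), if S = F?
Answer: 8064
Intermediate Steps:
F = 48 (F = Mul(8, Add(-13, 19)) = Mul(8, 6) = 48)
S = 48
Mul(Mul(S, 4), 42) = Mul(Mul(48, 4), 42) = Mul(192, 42) = 8064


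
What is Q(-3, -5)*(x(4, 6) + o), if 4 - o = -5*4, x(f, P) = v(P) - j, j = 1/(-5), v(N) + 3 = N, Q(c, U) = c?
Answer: -408/5 ≈ -81.600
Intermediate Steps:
v(N) = -3 + N
j = -1/5 ≈ -0.20000
x(f, P) = -14/5 + P (x(f, P) = (-3 + P) - 1*(-1/5) = (-3 + P) + 1/5 = -14/5 + P)
o = 24 (o = 4 - (-5)*4 = 4 - 1*(-20) = 4 + 20 = 24)
Q(-3, -5)*(x(4, 6) + o) = -3*((-14/5 + 6) + 24) = -3*(16/5 + 24) = -3*136/5 = -408/5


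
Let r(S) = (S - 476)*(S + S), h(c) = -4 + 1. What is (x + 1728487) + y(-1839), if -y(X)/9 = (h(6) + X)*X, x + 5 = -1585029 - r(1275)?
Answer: -32380939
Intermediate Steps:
h(c) = -3
r(S) = 2*S*(-476 + S) (r(S) = (-476 + S)*(2*S) = 2*S*(-476 + S))
x = -3622484 (x = -5 + (-1585029 - 2*1275*(-476 + 1275)) = -5 + (-1585029 - 2*1275*799) = -5 + (-1585029 - 1*2037450) = -5 + (-1585029 - 2037450) = -5 - 3622479 = -3622484)
y(X) = -9*X*(-3 + X) (y(X) = -9*(-3 + X)*X = -9*X*(-3 + X))
(x + 1728487) + y(-1839) = (-3622484 + 1728487) + 9*(-1839)*(3 - 1*(-1839)) = -1893997 + 9*(-1839)*(3 + 1839) = -1893997 + 9*(-1839)*1842 = -1893997 - 30486942 = -32380939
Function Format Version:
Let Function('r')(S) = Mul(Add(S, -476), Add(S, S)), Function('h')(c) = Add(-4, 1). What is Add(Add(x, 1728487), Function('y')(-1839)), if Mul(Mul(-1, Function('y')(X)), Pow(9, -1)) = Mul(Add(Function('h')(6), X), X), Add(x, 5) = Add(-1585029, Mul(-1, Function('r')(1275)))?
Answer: -32380939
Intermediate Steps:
Function('h')(c) = -3
Function('r')(S) = Mul(2, S, Add(-476, S)) (Function('r')(S) = Mul(Add(-476, S), Mul(2, S)) = Mul(2, S, Add(-476, S)))
x = -3622484 (x = Add(-5, Add(-1585029, Mul(-1, Mul(2, 1275, Add(-476, 1275))))) = Add(-5, Add(-1585029, Mul(-1, Mul(2, 1275, 799)))) = Add(-5, Add(-1585029, Mul(-1, 2037450))) = Add(-5, Add(-1585029, -2037450)) = Add(-5, -3622479) = -3622484)
Function('y')(X) = Mul(-9, X, Add(-3, X)) (Function('y')(X) = Mul(-9, Mul(Add(-3, X), X)) = Mul(-9, Mul(X, Add(-3, X))) = Mul(-9, X, Add(-3, X)))
Add(Add(x, 1728487), Function('y')(-1839)) = Add(Add(-3622484, 1728487), Mul(9, -1839, Add(3, Mul(-1, -1839)))) = Add(-1893997, Mul(9, -1839, Add(3, 1839))) = Add(-1893997, Mul(9, -1839, 1842)) = Add(-1893997, -30486942) = -32380939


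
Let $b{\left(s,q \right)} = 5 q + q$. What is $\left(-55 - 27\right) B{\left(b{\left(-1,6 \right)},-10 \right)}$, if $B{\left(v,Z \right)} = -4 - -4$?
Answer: $0$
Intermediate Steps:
$b{\left(s,q \right)} = 6 q$
$B{\left(v,Z \right)} = 0$ ($B{\left(v,Z \right)} = -4 + 4 = 0$)
$\left(-55 - 27\right) B{\left(b{\left(-1,6 \right)},-10 \right)} = \left(-55 - 27\right) 0 = \left(-82\right) 0 = 0$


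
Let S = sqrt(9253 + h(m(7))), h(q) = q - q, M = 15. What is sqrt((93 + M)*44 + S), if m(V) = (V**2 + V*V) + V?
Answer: sqrt(4752 + sqrt(9253)) ≈ 69.629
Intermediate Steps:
m(V) = V + 2*V**2 (m(V) = (V**2 + V**2) + V = 2*V**2 + V = V + 2*V**2)
h(q) = 0
S = sqrt(9253) (S = sqrt(9253 + 0) = sqrt(9253) ≈ 96.193)
sqrt((93 + M)*44 + S) = sqrt((93 + 15)*44 + sqrt(9253)) = sqrt(108*44 + sqrt(9253)) = sqrt(4752 + sqrt(9253))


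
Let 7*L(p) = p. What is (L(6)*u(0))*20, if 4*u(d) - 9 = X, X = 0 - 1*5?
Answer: 120/7 ≈ 17.143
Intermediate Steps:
L(p) = p/7
X = -5 (X = 0 - 5 = -5)
u(d) = 1 (u(d) = 9/4 + (¼)*(-5) = 9/4 - 5/4 = 1)
(L(6)*u(0))*20 = (((⅐)*6)*1)*20 = ((6/7)*1)*20 = (6/7)*20 = 120/7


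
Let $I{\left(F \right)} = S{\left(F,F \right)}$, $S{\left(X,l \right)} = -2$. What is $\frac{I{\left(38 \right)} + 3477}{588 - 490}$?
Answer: $\frac{3475}{98} \approx 35.459$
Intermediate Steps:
$I{\left(F \right)} = -2$
$\frac{I{\left(38 \right)} + 3477}{588 - 490} = \frac{-2 + 3477}{588 - 490} = \frac{3475}{98}$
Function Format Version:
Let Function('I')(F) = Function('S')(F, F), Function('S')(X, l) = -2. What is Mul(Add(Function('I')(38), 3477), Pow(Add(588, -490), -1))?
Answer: Rational(3475, 98) ≈ 35.459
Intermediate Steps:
Function('I')(F) = -2
Mul(Add(Function('I')(38), 3477), Pow(Add(588, -490), -1)) = Mul(Add(-2, 3477), Pow(Add(588, -490), -1)) = Mul(3475, Pow(98, -1)) = Mul(3475, Rational(1, 98)) = Rational(3475, 98)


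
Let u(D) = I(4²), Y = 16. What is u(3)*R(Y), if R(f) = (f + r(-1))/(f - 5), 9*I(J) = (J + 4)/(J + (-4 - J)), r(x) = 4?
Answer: -100/99 ≈ -1.0101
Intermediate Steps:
I(J) = -⅑ - J/36 (I(J) = ((J + 4)/(J + (-4 - J)))/9 = ((4 + J)/(-4))/9 = ((4 + J)*(-¼))/9 = (-1 - J/4)/9 = -⅑ - J/36)
R(f) = (4 + f)/(-5 + f) (R(f) = (f + 4)/(f - 5) = (4 + f)/(-5 + f))
u(D) = -5/9 (u(D) = -⅑ - 1/36*4² = -⅑ - 1/36*16 = -⅑ - 4/9 = -5/9)
u(3)*R(Y) = -5*(4 + 16)/(9*(-5 + 16)) = -5*20/(9*11) = -5*20/99 = -5/9*20/11 = -100/99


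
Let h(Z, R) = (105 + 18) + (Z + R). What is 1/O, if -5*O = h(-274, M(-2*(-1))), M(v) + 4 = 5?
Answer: 1/30 ≈ 0.033333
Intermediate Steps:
M(v) = 1 (M(v) = -4 + 5 = 1)
h(Z, R) = 123 + R + Z (h(Z, R) = 123 + (R + Z) = 123 + R + Z)
O = 30 (O = -(123 + 1 - 274)/5 = -⅕*(-150) = 30)
1/O = 1/30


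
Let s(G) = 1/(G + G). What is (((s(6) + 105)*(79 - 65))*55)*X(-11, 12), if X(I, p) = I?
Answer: -5340335/6 ≈ -8.9006e+5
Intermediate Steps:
s(G) = 1/(2*G)
(((s(6) + 105)*(79 - 65))*55)*X(-11, 12) = ((((1/2)/6 + 105)*(79 - 65))*55)*(-11) = ((((1/2)*(1/6) + 105)*14)*55)*(-11) = (((1/12 + 105)*14)*55)*(-11) = (((1261/12)*14)*55)*(-11) = ((8827/6)*55)*(-11) = (485485/6)*(-11) = -5340335/6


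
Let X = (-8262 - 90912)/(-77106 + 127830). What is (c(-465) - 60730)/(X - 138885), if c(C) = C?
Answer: 517342530/1174150319 ≈ 0.44061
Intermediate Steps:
X = -16529/8454 (X = -99174/50724 = -99174*1/50724 = -16529/8454 ≈ -1.9552)
(c(-465) - 60730)/(X - 138885) = (-465 - 60730)/(-16529/8454 - 138885) = -61195/(-1174150319/8454) = -61195*(-8454/1174150319) = 517342530/1174150319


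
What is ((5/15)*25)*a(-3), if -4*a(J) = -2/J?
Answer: -25/18 ≈ -1.3889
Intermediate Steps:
a(J) = 1/(2*J) (a(J) = -(-1)/(2*J) = 1/(2*J))
((5/15)*25)*a(-3) = ((5/15)*25)*((1/2)/(-3)) = ((5*(1/15))*25)*((1/2)*(-1/3)) = ((1/3)*25)*(-1/6) = (25/3)*(-1/6) = -25/18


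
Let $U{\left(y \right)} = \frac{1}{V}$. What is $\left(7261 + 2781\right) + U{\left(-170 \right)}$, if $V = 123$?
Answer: $\frac{1235167}{123} \approx 10042.0$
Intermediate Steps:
$U{\left(y \right)} = \frac{1}{123}$
$\left(7261 + 2781\right) + U{\left(-170 \right)} = \left(7261 + 2781\right) + \frac{1}{123} = 10042 + \frac{1}{123} = \frac{1235167}{123}$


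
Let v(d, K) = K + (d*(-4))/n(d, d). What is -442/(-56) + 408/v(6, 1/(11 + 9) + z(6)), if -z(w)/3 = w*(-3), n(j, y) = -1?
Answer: 81923/6244 ≈ 13.120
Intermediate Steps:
z(w) = 9*w (z(w) = -3*w*(-3) = -(-9)*w = 9*w)
v(d, K) = K + 4*d (v(d, K) = K + (d*(-4))/(-1) = K - 4*d*(-1) = K + 4*d)
-442/(-56) + 408/v(6, 1/(11 + 9) + z(6)) = -442/(-56) + 408/((1/(11 + 9) + 9*6) + 4*6) = -442*(-1/56) + 408/((1/20 + 54) + 24) = 221/28 + 408/((1/20 + 54) + 24) = 221/28 + 408/(1081/20 + 24) = 221/28 + 408/(1561/20) = 221/28 + 408*(20/1561) = 221/28 + 8160/1561 = 81923/6244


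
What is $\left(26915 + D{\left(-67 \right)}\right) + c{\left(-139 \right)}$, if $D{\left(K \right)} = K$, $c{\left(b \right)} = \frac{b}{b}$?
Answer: $26849$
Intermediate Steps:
$c{\left(b \right)} = 1$
$\left(26915 + D{\left(-67 \right)}\right) + c{\left(-139 \right)} = \left(26915 - 67\right) + 1 = 26848 + 1 = 26849$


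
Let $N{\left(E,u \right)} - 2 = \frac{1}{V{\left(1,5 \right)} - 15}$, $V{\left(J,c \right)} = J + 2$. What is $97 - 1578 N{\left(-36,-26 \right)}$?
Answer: $- \frac{5855}{2} \approx -2927.5$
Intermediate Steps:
$V{\left(J,c \right)} = 2 + J$
$N{\left(E,u \right)} = \frac{23}{12}$ ($N{\left(E,u \right)} = 2 + \frac{1}{\left(2 + 1\right) - 15} = 2 + \frac{1}{3 - 15} = 2 + \frac{1}{-12} = 2 - \frac{1}{12} = \frac{23}{12}$)
$97 - 1578 N{\left(-36,-26 \right)} = 97 - \frac{6049}{2} = - \frac{5855}{2}$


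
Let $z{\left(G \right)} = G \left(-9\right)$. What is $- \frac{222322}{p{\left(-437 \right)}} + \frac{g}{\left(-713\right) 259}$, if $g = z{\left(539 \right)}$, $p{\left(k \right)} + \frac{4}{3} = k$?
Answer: $\frac{17596141341}{34691015} \approx 507.22$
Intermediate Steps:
$p{\left(k \right)} = - \frac{4}{3} + k$
$z{\left(G \right)} = - 9 G$
$g = -4851$ ($g = \left(-9\right) 539 = -4851$)
$- \frac{222322}{p{\left(-437 \right)}} + \frac{g}{\left(-713\right) 259} = - \frac{222322}{- \frac{4}{3} - 437} - \frac{4851}{\left(-713\right) 259} = - \frac{222322}{- \frac{1315}{3}} - \frac{4851}{-184667} = \left(-222322\right) \left(- \frac{3}{1315}\right) - - \frac{693}{26381} = \frac{666966}{1315} + \frac{693}{26381} = \frac{17596141341}{34691015}$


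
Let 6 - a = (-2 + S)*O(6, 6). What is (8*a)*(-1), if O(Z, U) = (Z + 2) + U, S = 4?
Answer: 176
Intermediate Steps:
O(Z, U) = 2 + U + Z (O(Z, U) = (2 + Z) + U = 2 + U + Z)
a = -22 (a = 6 - (-2 + 4)*(2 + 6 + 6) = 6 - 2*14 = 6 - 1*28 = 6 - 28 = -22)
(8*a)*(-1) = (8*(-22))*(-1) = -176*(-1) = 176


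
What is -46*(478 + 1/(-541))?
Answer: -11895462/541 ≈ -21988.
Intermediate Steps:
-46*(478 + 1/(-541)) = -46*(478 - 1/541) = -46*258597/541 = -11895462/541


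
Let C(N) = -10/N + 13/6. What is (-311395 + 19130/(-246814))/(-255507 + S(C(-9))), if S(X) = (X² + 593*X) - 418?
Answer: 12450779674920/10154724305371 ≈ 1.2261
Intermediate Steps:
C(N) = 13/6 - 10/N (C(N) = -10/N + 13*(⅙) = -10/N + 13/6 = 13/6 - 10/N)
S(X) = -418 + X² + 593*X
(-311395 + 19130/(-246814))/(-255507 + S(C(-9))) = (-311395 + 19130/(-246814))/(-255507 + (-418 + (13/6 - 10/(-9))² + 593*(13/6 - 10/(-9)))) = (-311395 + 19130*(-1/246814))/(-255507 + (-418 + (13/6 - 10*(-⅑))² + 593*(13/6 - 10*(-⅑)))) = (-311395 - 9565/123407)/(-255507 + (-418 + (13/6 + 10/9)² + 593*(13/6 + 10/9))) = -38428332330/(123407*(-255507 + (-418 + (59/18)² + 593*(59/18)))) = -38428332330/(123407*(-255507 + (-418 + 3481/324 + 34987/18))) = -38428332330/(123407*(-255507 + 497815/324)) = -38428332330/(123407*(-82286453/324)) = -38428332330/123407*(-324/82286453) = 12450779674920/10154724305371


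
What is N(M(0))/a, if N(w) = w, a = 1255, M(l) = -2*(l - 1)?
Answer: 2/1255 ≈ 0.0015936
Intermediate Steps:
M(l) = 2 - 2*l (M(l) = -2*(-1 + l) = 2 - 2*l)
N(M(0))/a = (2 - 2*0)/1255 = (2 + 0)/1255 = (1/1255)*2 = 2/1255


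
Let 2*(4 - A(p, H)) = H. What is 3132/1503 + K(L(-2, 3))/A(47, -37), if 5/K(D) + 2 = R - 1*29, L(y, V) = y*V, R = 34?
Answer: 9730/4509 ≈ 2.1579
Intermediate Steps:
L(y, V) = V*y
K(D) = 5/3 (K(D) = 5/(-2 + (34 - 1*29)) = 5/(-2 + (34 - 29)) = 5/(-2 + 5) = 5/3)
A(p, H) = 4 - H/2
3132/1503 + K(L(-2, 3))/A(47, -37) = 3132/1503 + 5/(3*(4 - ½*(-37))) = 3132*(1/1503) + 5/(3*(4 + 37/2)) = 348/167 + 5/(3*(45/2)) = 348/167 + (5/3)*(2/45) = 348/167 + 2/27 = 9730/4509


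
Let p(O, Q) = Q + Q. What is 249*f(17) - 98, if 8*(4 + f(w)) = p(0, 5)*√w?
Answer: -1094 + 1245*√17/4 ≈ 189.32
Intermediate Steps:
p(O, Q) = 2*Q
f(w) = -4 + 5*√w/4 (f(w) = -4 + ((2*5)*√w)/8 = -4 + (10*√w)/8 = -4 + 5*√w/4)
249*f(17) - 98 = 249*(-4 + 5*√17/4) - 98 = (-996 + 1245*√17/4) - 98 = -1094 + 1245*√17/4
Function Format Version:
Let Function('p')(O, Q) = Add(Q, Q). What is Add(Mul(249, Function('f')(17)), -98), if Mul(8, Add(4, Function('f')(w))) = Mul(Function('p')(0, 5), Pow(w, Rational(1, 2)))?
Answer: Add(-1094, Mul(Rational(1245, 4), Pow(17, Rational(1, 2)))) ≈ 189.32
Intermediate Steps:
Function('p')(O, Q) = Mul(2, Q)
Function('f')(w) = Add(-4, Mul(Rational(5, 4), Pow(w, Rational(1, 2)))) (Function('f')(w) = Add(-4, Mul(Rational(1, 8), Mul(Mul(2, 5), Pow(w, Rational(1, 2))))) = Add(-4, Mul(Rational(1, 8), Mul(10, Pow(w, Rational(1, 2))))) = Add(-4, Mul(Rational(5, 4), Pow(w, Rational(1, 2)))))
Add(Mul(249, Function('f')(17)), -98) = Add(Mul(249, Add(-4, Mul(Rational(5, 4), Pow(17, Rational(1, 2))))), -98) = Add(Add(-996, Mul(Rational(1245, 4), Pow(17, Rational(1, 2)))), -98) = Add(-1094, Mul(Rational(1245, 4), Pow(17, Rational(1, 2))))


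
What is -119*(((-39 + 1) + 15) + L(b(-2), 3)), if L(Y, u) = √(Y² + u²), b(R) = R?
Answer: 2737 - 119*√13 ≈ 2307.9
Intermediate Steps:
-119*(((-39 + 1) + 15) + L(b(-2), 3)) = -119*(((-39 + 1) + 15) + √((-2)² + 3²)) = -119*((-38 + 15) + √(4 + 9)) = -119*(-23 + √13) = 2737 - 119*√13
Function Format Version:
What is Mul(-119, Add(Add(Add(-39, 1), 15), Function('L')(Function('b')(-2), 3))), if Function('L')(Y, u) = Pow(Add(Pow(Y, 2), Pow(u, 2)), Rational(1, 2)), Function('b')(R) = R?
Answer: Add(2737, Mul(-119, Pow(13, Rational(1, 2)))) ≈ 2307.9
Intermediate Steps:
Mul(-119, Add(Add(Add(-39, 1), 15), Function('L')(Function('b')(-2), 3))) = Mul(-119, Add(Add(Add(-39, 1), 15), Pow(Add(Pow(-2, 2), Pow(3, 2)), Rational(1, 2)))) = Mul(-119, Add(Add(-38, 15), Pow(Add(4, 9), Rational(1, 2)))) = Mul(-119, Add(-23, Pow(13, Rational(1, 2)))) = Add(2737, Mul(-119, Pow(13, Rational(1, 2))))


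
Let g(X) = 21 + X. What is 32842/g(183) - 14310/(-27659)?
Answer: 26802827/165954 ≈ 161.51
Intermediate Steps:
32842/g(183) - 14310/(-27659) = 32842/(21 + 183) - 14310/(-27659) = 32842/204 - 14310*(-1/27659) = 32842*(1/204) + 14310/27659 = 16421/102 + 14310/27659 = 26802827/165954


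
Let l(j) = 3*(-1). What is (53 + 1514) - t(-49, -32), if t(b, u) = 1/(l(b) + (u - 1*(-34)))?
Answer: 1568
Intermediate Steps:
l(j) = -3
t(b, u) = 1/(31 + u) (t(b, u) = 1/(-3 + (u - 1*(-34))) = 1/(-3 + (u + 34)) = 1/(-3 + (34 + u)) = 1/(31 + u))
(53 + 1514) - t(-49, -32) = (53 + 1514) - 1/(31 - 32) = 1567 - 1/(-1) = 1567 - 1*(-1) = 1567 + 1 = 1568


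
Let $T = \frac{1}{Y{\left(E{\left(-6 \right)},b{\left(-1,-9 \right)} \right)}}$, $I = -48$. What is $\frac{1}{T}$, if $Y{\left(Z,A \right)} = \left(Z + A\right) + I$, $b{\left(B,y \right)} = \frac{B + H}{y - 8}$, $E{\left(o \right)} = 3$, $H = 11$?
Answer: $- \frac{775}{17} \approx -45.588$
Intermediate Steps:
$b{\left(B,y \right)} = \frac{11 + B}{-8 + y}$ ($b{\left(B,y \right)} = \frac{B + 11}{y - 8} = \frac{11 + B}{-8 + y}$)
$Y{\left(Z,A \right)} = -48 + A + Z$ ($Y{\left(Z,A \right)} = \left(Z + A\right) - 48 = \left(A + Z\right) - 48 = -48 + A + Z$)
$T = - \frac{17}{775}$ ($T = \frac{1}{-48 + \frac{11 - 1}{-8 - 9} + 3} = \frac{1}{-48 + \frac{1}{-17} \cdot 10 + 3} = \frac{1}{-48 - \frac{10}{17} + 3} = \frac{1}{- \frac{775}{17}} = - \frac{17}{775} \approx -0.021935$)
$\frac{1}{T} = \frac{1}{- \frac{17}{775}} = - \frac{775}{17}$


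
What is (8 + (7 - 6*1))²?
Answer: 81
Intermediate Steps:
(8 + (7 - 6*1))² = (8 + (7 - 6))² = (8 + 1)² = 9² = 81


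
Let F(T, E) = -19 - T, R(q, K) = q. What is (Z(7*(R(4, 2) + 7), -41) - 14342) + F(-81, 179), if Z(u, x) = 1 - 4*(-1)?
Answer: -14275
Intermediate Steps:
Z(u, x) = 5 (Z(u, x) = 1 + 4 = 5)
(Z(7*(R(4, 2) + 7), -41) - 14342) + F(-81, 179) = (5 - 14342) + (-19 - 1*(-81)) = -14337 + (-19 + 81) = -14337 + 62 = -14275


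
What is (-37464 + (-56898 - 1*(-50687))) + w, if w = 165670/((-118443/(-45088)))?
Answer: 2296730935/118443 ≈ 19391.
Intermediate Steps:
w = 7469728960/118443 (w = 165670/((-118443*(-1/45088))) = 165670/(118443/45088) = 165670*(45088/118443) = 7469728960/118443 ≈ 63066.)
(-37464 + (-56898 - 1*(-50687))) + w = (-37464 + (-56898 - 1*(-50687))) + 7469728960/118443 = (-37464 + (-56898 + 50687)) + 7469728960/118443 = (-37464 - 6211) + 7469728960/118443 = -43675 + 7469728960/118443 = 2296730935/118443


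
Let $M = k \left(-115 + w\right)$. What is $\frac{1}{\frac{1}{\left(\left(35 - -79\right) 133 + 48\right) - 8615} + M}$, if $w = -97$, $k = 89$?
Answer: $- \frac{6595}{124434459} \approx -5.3 \cdot 10^{-5}$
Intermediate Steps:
$M = -18868$ ($M = 89 \left(-115 - 97\right) = 89 \left(-212\right) = -18868$)
$\frac{1}{\frac{1}{\left(\left(35 - -79\right) 133 + 48\right) - 8615} + M} = \frac{1}{\frac{1}{\left(\left(35 - -79\right) 133 + 48\right) - 8615} - 18868} = \frac{1}{\frac{1}{\left(\left(35 + 79\right) 133 + 48\right) - 8615} - 18868} = \frac{1}{\frac{1}{\left(114 \cdot 133 + 48\right) - 8615} - 18868} = \frac{1}{\frac{1}{\left(15162 + 48\right) - 8615} - 18868} = \frac{1}{\frac{1}{15210 - 8615} - 18868} = \frac{1}{\frac{1}{6595} - 18868} = \frac{1}{- \frac{124434459}{6595}} = - \frac{6595}{124434459}$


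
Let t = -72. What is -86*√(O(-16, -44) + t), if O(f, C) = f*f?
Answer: -172*√46 ≈ -1166.6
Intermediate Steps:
O(f, C) = f²
-86*√(O(-16, -44) + t) = -86*√((-16)² - 72) = -86*√(256 - 72) = -172*√46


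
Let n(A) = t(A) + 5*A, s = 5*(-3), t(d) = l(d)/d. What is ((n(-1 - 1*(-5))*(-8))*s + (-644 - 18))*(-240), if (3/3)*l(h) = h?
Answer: -445920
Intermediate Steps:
l(h) = h
t(d) = 1 (t(d) = d/d = 1)
s = -15
n(A) = 1 + 5*A
((n(-1 - 1*(-5))*(-8))*s + (-644 - 18))*(-240) = (((1 + 5*(-1 - 1*(-5)))*(-8))*(-15) + (-644 - 18))*(-240) = (((1 + 5*(-1 + 5))*(-8))*(-15) - 662)*(-240) = (((1 + 5*4)*(-8))*(-15) - 662)*(-240) = (((1 + 20)*(-8))*(-15) - 662)*(-240) = ((21*(-8))*(-15) - 662)*(-240) = (-168*(-15) - 662)*(-240) = (2520 - 662)*(-240) = 1858*(-240) = -445920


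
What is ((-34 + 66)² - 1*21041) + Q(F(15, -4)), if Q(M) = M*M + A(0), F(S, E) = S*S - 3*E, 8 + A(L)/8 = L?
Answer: 36088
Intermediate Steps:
A(L) = -64 + 8*L
F(S, E) = S² - 3*E
Q(M) = -64 + M² (Q(M) = M*M + (-64 + 8*0) = M² + (-64 + 0) = M² - 64 = -64 + M²)
((-34 + 66)² - 1*21041) + Q(F(15, -4)) = ((-34 + 66)² - 1*21041) + (-64 + (15² - 3*(-4))²) = (32² - 21041) + (-64 + (225 + 12)²) = (1024 - 21041) + (-64 + 237²) = -20017 + (-64 + 56169) = -20017 + 56105 = 36088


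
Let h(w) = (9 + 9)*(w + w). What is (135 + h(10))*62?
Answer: 30690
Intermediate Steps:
h(w) = 36*w (h(w) = 18*(2*w) = 36*w)
(135 + h(10))*62 = (135 + 36*10)*62 = (135 + 360)*62 = 495*62 = 30690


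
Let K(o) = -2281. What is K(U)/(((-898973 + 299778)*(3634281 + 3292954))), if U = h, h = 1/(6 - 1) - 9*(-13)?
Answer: 2281/4150764575825 ≈ 5.4954e-10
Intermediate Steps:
h = 586/5 (h = 1/5 + 117 = 586/5 ≈ 117.20)
U = 586/5 ≈ 117.20
K(U)/(((-898973 + 299778)*(3634281 + 3292954))) = -2281*1/((-898973 + 299778)*(3634281 + 3292954)) = -2281/((-599195*6927235)) = -2281/(-4150764575825) = -2281*(-1/4150764575825) = 2281/4150764575825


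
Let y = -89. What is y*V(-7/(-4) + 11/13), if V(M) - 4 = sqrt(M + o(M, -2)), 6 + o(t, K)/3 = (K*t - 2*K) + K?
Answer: -356 - 89*I*sqrt(16887)/26 ≈ -356.0 - 444.83*I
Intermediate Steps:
o(t, K) = -18 - 3*K + 3*K*t (o(t, K) = -18 + 3*((K*t - 2*K) + K) = -18 + 3*((-2*K + K*t) + K) = -18 + 3*(-K + K*t) = -18 + (-3*K + 3*K*t) = -18 - 3*K + 3*K*t)
V(M) = 4 + sqrt(-12 - 5*M) (V(M) = 4 + sqrt(M + (-18 - 3*(-2) + 3*(-2)*M)) = 4 + sqrt(M + (-18 + 6 - 6*M)) = 4 + sqrt(M + (-12 - 6*M)) = 4 + sqrt(-12 - 5*M))
y*V(-7/(-4) + 11/13) = -89*(4 + sqrt(-12 - 5*(-7/(-4) + 11/13))) = -89*(4 + sqrt(-12 - 5*(-7*(-1/4) + 11*(1/13)))) = -89*(4 + sqrt(-12 - 5*(7/4 + 11/13))) = -89*(4 + sqrt(-12 - 5*135/52)) = -89*(4 + sqrt(-12 - 675/52)) = -89*(4 + sqrt(-1299/52)) = -89*(4 + I*sqrt(16887)/26) = -356 - 89*I*sqrt(16887)/26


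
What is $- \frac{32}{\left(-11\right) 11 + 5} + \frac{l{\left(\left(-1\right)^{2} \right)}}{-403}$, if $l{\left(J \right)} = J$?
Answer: $\frac{3195}{11687} \approx 0.27338$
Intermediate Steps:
$- \frac{32}{\left(-11\right) 11 + 5} + \frac{l{\left(\left(-1\right)^{2} \right)}}{-403} = - \frac{32}{\left(-11\right) 11 + 5} + \frac{\left(-1\right)^{2}}{-403} = - \frac{32}{-121 + 5} + 1 \left(- \frac{1}{403}\right) = - \frac{32}{-116} - \frac{1}{403} = \left(-32\right) \left(- \frac{1}{116}\right) - \frac{1}{403} = \frac{8}{29} - \frac{1}{403} = \frac{3195}{11687}$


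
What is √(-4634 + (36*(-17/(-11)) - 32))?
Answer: I*√557854/11 ≈ 67.9*I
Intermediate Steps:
√(-4634 + (36*(-17/(-11)) - 32)) = √(-4634 + (36*(-17*(-1/11)) - 32)) = √(-4634 + (36*(17/11) - 32)) = √(-4634 + (612/11 - 32)) = √(-4634 + 260/11) = √(-50714/11) = I*√557854/11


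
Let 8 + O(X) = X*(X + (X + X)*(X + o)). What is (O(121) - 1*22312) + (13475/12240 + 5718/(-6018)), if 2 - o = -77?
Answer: 844742493245/144432 ≈ 5.8487e+6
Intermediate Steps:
o = 79 (o = 2 - 1*(-77) = 2 + 77 = 79)
O(X) = -8 + X*(X + 2*X*(79 + X)) (O(X) = -8 + X*(X + (X + X)*(X + 79)) = -8 + X*(X + (2*X)*(79 + X)) = -8 + X*(X + 2*X*(79 + X)))
(O(121) - 1*22312) + (13475/12240 + 5718/(-6018)) = ((-8 + 2*121³ + 159*121²) - 1*22312) + (13475/12240 + 5718/(-6018)) = ((-8 + 2*1771561 + 159*14641) - 22312) + (13475*(1/12240) + 5718*(-1/6018)) = ((-8 + 3543122 + 2327919) - 22312) + (2695/2448 - 953/1003) = (5871033 - 22312) + 21773/144432 = 5848721 + 21773/144432 = 844742493245/144432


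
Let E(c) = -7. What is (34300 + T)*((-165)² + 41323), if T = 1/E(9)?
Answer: 16458306252/7 ≈ 2.3512e+9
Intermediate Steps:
T = -⅐ (T = 1/(-7) = -⅐ ≈ -0.14286)
(34300 + T)*((-165)² + 41323) = (34300 - ⅐)*((-165)² + 41323) = 240099*(27225 + 41323)/7 = (240099/7)*68548 = 16458306252/7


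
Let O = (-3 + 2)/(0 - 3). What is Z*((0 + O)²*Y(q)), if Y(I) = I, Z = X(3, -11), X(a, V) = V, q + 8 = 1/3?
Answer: 253/27 ≈ 9.3704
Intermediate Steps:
q = -23/3 (q = -8 + 1/3 = -8 + ⅓ = -23/3 ≈ -7.6667)
Z = -11
O = ⅓ (O = -1/(-3) = -1*(-⅓) = ⅓ ≈ 0.33333)
Z*((0 + O)²*Y(q)) = -11*(0 + ⅓)²*(-23)/3 = -11*(⅓)²*(-23)/3 = -11*(-23)/(9*3) = -11*(-23/27) = 253/27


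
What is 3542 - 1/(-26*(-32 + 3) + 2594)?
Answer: 11858615/3348 ≈ 3542.0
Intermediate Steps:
3542 - 1/(-26*(-32 + 3) + 2594) = 3542 - 1/(-26*(-29) + 2594) = 3542 - 1/(754 + 2594) = 3542 - 1/3348 = 11858615/3348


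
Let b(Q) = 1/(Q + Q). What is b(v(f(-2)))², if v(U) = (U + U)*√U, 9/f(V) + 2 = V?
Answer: -4/729 ≈ -0.0054870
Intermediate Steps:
f(V) = 9/(-2 + V)
v(U) = 2*U^(3/2) (v(U) = (2*U)*√U = 2*U^(3/2))
b(Q) = 1/(2*Q)
b(v(f(-2)))² = (1/(2*((2*(9/(-2 - 2))^(3/2)))))² = (1/(2*((2*(9/(-4))^(3/2)))))² = (1/(2*((2*(9*(-¼))^(3/2)))))² = (1/(2*((2*(-9/4)^(3/2)))))² = (1/(2*((2*(-27*I/8)))))² = (1/(2*((-27*I/4))))² = ((4*I/27)/2)² = (2*I/27)² = -4/729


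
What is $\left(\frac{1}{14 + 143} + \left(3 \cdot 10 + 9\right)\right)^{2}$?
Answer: $\frac{37503376}{24649} \approx 1521.5$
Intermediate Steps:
$\left(\frac{1}{14 + 143} + \left(3 \cdot 10 + 9\right)\right)^{2} = \left(\frac{1}{157} + \left(30 + 9\right)\right)^{2} = \left(\frac{1}{157} + 39\right)^{2} = \left(\frac{6124}{157}\right)^{2} = \frac{37503376}{24649}$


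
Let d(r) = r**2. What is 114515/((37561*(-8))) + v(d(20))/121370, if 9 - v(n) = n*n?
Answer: -30987030579/18235114280 ≈ -1.6993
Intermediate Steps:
v(n) = 9 - n**2 (v(n) = 9 - n*n = 9 - n**2)
114515/((37561*(-8))) + v(d(20))/121370 = 114515/((37561*(-8))) + (9 - (20**2)**2)/121370 = 114515/(-300488) + (9 - 1*400**2)*(1/121370) = 114515*(-1/300488) + (9 - 1*160000)*(1/121370) = -114515/300488 + (9 - 160000)*(1/121370) = -114515/300488 - 159991*1/121370 = -114515/300488 - 159991/121370 = -30987030579/18235114280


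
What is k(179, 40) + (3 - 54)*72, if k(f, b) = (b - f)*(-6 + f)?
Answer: -27719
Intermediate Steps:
k(f, b) = (-6 + f)*(b - f)
k(179, 40) + (3 - 54)*72 = (-1*179² - 6*40 + 6*179 + 40*179) + (3 - 54)*72 = (-1*32041 - 240 + 1074 + 7160) - 51*72 = (-32041 - 240 + 1074 + 7160) - 3672 = -24047 - 3672 = -27719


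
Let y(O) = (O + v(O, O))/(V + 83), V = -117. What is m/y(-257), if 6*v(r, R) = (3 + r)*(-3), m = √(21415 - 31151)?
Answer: 34*I*√2434/65 ≈ 25.806*I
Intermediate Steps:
m = 2*I*√2434 (m = √(-9736) = 2*I*√2434 ≈ 98.671*I)
v(r, R) = -3/2 - r/2 (v(r, R) = ((3 + r)*(-3))/6 = (-9 - 3*r)/6 = -3/2 - r/2)
y(O) = 3/68 - O/68 (y(O) = (O + (-3/2 - O/2))/(-117 + 83) = (-3/2 + O/2)/(-34) = (-3/2 + O/2)*(-1/34) = 3/68 - O/68)
m/y(-257) = (2*I*√2434)/(3/68 - 1/68*(-257)) = (2*I*√2434)/(3/68 + 257/68) = (2*I*√2434)/(65/17) = (2*I*√2434)*(17/65) = 34*I*√2434/65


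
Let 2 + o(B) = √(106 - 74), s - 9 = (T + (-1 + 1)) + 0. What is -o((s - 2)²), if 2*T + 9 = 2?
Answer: 2 - 4*√2 ≈ -3.6569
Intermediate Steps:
T = -7/2 (T = -9/2 + (½)*2 = -9/2 + 1 = -7/2 ≈ -3.5000)
s = 11/2 (s = 9 + ((-7/2 + (-1 + 1)) + 0) = 9 + ((-7/2 + 0) + 0) = 9 + (-7/2 + 0) = 9 - 7/2 = 11/2 ≈ 5.5000)
o(B) = -2 + 4*√2 (o(B) = -2 + √(106 - 74) = -2 + √32 = -2 + 4*√2)
-o((s - 2)²) = -(-2 + 4*√2) = 2 - 4*√2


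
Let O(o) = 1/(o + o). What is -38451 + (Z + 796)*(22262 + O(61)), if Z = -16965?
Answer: -43919129107/122 ≈ -3.5999e+8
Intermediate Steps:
O(o) = 1/(2*o)
-38451 + (Z + 796)*(22262 + O(61)) = -38451 + (-16965 + 796)*(22262 + (1/2)/61) = -38451 - 16169*(22262 + (1/2)*(1/61)) = -38451 - 16169*(22262 + 1/122) = -38451 - 16169*2715965/122 = -38451 - 43914438085/122 = -43919129107/122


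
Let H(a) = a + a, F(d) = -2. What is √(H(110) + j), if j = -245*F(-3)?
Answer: √710 ≈ 26.646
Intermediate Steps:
H(a) = 2*a
j = 490 (j = -245*(-2) = 490)
√(H(110) + j) = √(2*110 + 490) = √(220 + 490) = √710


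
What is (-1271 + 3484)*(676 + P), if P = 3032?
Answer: 8205804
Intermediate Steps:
(-1271 + 3484)*(676 + P) = (-1271 + 3484)*(676 + 3032) = 2213*3708 = 8205804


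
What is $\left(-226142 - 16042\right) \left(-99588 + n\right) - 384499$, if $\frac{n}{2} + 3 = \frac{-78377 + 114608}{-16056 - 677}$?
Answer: $\frac{403612301777209}{16733} \approx 2.4121 \cdot 10^{10}$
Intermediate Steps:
$n = - \frac{172860}{16733}$ ($n = -6 + 2 \frac{-78377 + 114608}{-16056 - 677} = -6 + 2 \frac{36231}{-16733} = -6 + 2 \cdot 36231 \left(- \frac{1}{16733}\right) = -6 + 2 \left(- \frac{36231}{16733}\right) = -6 - \frac{72462}{16733} = - \frac{172860}{16733} \approx -10.33$)
$\left(-226142 - 16042\right) \left(-99588 + n\right) - 384499 = \left(-226142 - 16042\right) \left(-99588 - \frac{172860}{16733}\right) - 384499 = \left(-242184\right) \left(- \frac{1666578864}{16733}\right) - 384499 = \frac{403618735598976}{16733} - 384499 = \frac{403612301777209}{16733}$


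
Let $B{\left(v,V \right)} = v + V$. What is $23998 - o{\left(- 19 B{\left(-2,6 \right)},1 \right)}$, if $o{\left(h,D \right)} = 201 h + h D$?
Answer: $39350$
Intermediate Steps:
$B{\left(v,V \right)} = V + v$
$o{\left(h,D \right)} = 201 h + D h$
$23998 - o{\left(- 19 B{\left(-2,6 \right)},1 \right)} = 23998 - - 19 \left(6 - 2\right) \left(201 + 1\right) = 23998 - \left(-19\right) 4 \cdot 202 = 23998 - \left(-76\right) 202 = 23998 - -15352 = 23998 + 15352 = 39350$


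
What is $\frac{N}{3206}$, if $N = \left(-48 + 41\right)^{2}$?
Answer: $\frac{7}{458} \approx 0.015284$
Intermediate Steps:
$N = 49$ ($N = \left(-7\right)^{2} = 49$)
$\frac{N}{3206} = \frac{49}{3206} = 49 \cdot \frac{1}{3206} = \frac{7}{458}$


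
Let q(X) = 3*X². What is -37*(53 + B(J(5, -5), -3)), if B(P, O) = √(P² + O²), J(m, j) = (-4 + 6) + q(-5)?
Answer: -1961 - 37*√5938 ≈ -4812.2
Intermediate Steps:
J(m, j) = 77 (J(m, j) = (-4 + 6) + 3*(-5)² = 2 + 3*25 = 2 + 75 = 77)
B(P, O) = √(O² + P²)
-37*(53 + B(J(5, -5), -3)) = -37*(53 + √((-3)² + 77²)) = -37*(53 + √(9 + 5929)) = -37*(53 + √5938) = -1961 - 37*√5938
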